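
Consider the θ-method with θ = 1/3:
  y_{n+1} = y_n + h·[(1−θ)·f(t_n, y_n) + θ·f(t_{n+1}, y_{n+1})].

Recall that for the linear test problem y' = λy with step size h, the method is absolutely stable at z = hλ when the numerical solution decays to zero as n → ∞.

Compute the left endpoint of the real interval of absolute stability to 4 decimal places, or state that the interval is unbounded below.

Test eqn y'=λy, z=hλ:
  y_{n+1} = y_n + z·[2/3·y_n + 1/3·y_{n+1}] ⇒ (1 − 1/3z)y_{n+1} = (1 + 2/3z)y_n
  Hence R(z) = (1 + 2/3z)/(1 − 1/3z).

Solve |R(x)|<1 on ℝ⁻.
x=-0.88: |R|=0.3196
R=−1: 1+2/3x = −1+1/3x ⇒ -1/3x=2 ⇒ x=2/(-1/3)=-6.0000
Confirm numerically:
  x=-5.400: |R|=0.92857 <1
  x=-4.556: |R|=0.80889 <1
  x=-2.807: |R|=0.45015 <1
  x=-6.348: |R|=1.03723 >1
  x=-6.303: |R|=1.03257 >1
Stable set (-6.0000, 0).

z* = -6.0000.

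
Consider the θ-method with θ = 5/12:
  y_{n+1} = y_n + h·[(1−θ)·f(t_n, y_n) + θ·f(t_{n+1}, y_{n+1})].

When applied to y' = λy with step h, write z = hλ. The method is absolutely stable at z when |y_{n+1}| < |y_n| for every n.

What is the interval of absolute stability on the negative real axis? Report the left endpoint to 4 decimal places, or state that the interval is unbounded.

With y'=λy (z=hλ):
  y_{n+1} = y_n + z·[7/12·y_n + 5/12·y_{n+1}] ⇒ (1 − 5/12z)y_{n+1} = (1 + 7/12z)y_n
  Hence R(z) = (1 + 7/12z)/(1 − 5/12z).

Need |R(x)|<1, x<0.
x=-0.68: |R|=0.4701
R=−1: 1+7/12x = −1+5/12x ⇒ -1/6x=2 ⇒ x=2/(-1/6)=-12.0000
Confirm numerically:
  x=-11.380: |R|=0.98200 <1
  x=-8.255: |R|=0.85941 <1
  x=-4.905: |R|=0.61150 <1
  x=-12.599: |R|=1.01597 >1
  x=-12.396: |R|=1.01071 >1
So |R|<1 on (-12.0000, 0).

(-12.0000, 0).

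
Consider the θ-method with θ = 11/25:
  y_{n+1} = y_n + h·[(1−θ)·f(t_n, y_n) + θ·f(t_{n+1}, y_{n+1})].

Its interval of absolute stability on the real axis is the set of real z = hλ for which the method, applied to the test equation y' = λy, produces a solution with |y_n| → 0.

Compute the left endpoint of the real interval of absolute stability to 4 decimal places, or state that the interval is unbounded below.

left endpoint -16.6667.

Set f=λy, z=hλ:
  y_{n+1} = y_n + z·[14/25·y_n + 11/25·y_{n+1}] ⇒ (1 − 11/25z)y_{n+1} = (1 + 14/25z)y_n
  R(z) = (1 + 14/25z)/(1 − 11/25z).

Boundary: |R(x)|=1, x<0.
x=-1.15: |R|=0.2364
R=−1: 1+14/25x = −1+11/25x ⇒ -3/25x=2 ⇒ x=2/(-3/25)=-16.6667
Confirm numerically:
  x=-15.167: |R|=0.97655 <1
  x=-11.304: |R|=0.89228 <1
  x=-9.483: |R|=0.83334 <1
  x=-7.308: |R|=0.73359 <1
  x=-17.026: |R|=1.00508 >1
  x=-16.796: |R|=1.00185 >1
Interval (-16.6667, 0).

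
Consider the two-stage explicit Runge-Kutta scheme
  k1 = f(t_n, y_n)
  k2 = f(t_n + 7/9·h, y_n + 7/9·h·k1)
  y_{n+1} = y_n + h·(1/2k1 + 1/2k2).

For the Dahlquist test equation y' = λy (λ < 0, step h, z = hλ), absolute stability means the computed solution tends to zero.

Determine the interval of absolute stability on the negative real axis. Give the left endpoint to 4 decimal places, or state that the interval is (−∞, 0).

Set f=λy, z=hλ:
  k1=λy_n ⇒ h·k1=z·y_n;  k2=λ(1+7/9z)y_n ⇒ h·k2=z(1+7/9z)y_n
  y_{n+1}/y_n = 1 + 1/2z + 1/2z(1+7/9z) = 1 + z + 7/18z²
  Hence R(z) = 1 + z + 7/18z².

Find x<0 with |R(x)|<1.
x=-1.73: |R|=0.4339
R=1: x+7/18x²=0 ⇒ x=−18/7=-2.5714; min R=1−1/(4·7/18)=0.3571>−1
Confirm numerically:
  x=-2.381: |R|=0.82367 <1
  x=-2.155: |R|=0.65101 <1
  x=-1.858: |R|=0.48451 <1
  x=-3.092: |R|=1.62596 >1
  x=-2.638: |R|=1.06829 >1
So |R|<1 on (-2.5714, 0).

z∈(-2.5714,0).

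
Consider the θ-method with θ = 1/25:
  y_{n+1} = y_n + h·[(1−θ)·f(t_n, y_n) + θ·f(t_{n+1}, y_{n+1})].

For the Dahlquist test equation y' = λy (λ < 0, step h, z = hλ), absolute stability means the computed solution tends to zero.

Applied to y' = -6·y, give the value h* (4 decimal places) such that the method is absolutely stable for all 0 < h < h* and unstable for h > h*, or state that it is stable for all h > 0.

Test eqn y'=λy, z=hλ:
  y_{n+1} = y_n + z·[24/25·y_n + 1/25·y_{n+1}] ⇒ (1 − 1/25z)y_{n+1} = (1 + 24/25z)y_n
  R(z) = (1 + 24/25z)/(1 − 1/25z).

Find x<0 with |R(x)|<1.
x=-0.48: |R|=0.5290
R=−1: 1+24/25x = −1+1/25x ⇒ -23/25x=2 ⇒ x=2/(-23/25)=-2.1739
Confirm numerically:
  x=-2.101: |R|=0.93812 <1
  x=-1.636: |R|=0.53552 <1
  x=-1.559: |R|=0.46749 <1
  x=-1.370: |R|=0.29882 <1
  x=-2.698: |R|=1.43519 >1
  x=-2.660: |R|=1.40419 >1
  x=-2.453: |R|=1.23382 >1
Stable set (-2.1739, 0).

(-2.1739,0); λ=-6 ⇒ h* = (50/23)/6 = 0.3623.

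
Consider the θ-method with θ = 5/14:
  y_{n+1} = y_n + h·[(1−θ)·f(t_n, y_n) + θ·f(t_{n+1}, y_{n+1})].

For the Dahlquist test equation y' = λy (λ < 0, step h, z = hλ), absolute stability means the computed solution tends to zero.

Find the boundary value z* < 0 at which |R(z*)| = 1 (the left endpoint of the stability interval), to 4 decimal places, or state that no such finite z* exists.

z* = -7.0000.

Test eqn y'=λy, z=hλ:
  y_{n+1} = y_n + z·[9/14·y_n + 5/14·y_{n+1}] ⇒ (1 − 5/14z)y_{n+1} = (1 + 9/14z)y_n
  so R(z) = (1 + 9/14z)/(1 − 5/14z).

Boundary: |R(x)|=1, x<0.
x=-1.56: |R|=0.0018
R=−1: 1+9/14x = −1+5/14x ⇒ -2/7x=2 ⇒ x=2/(-2/7)=-7.0000
Confirm numerically:
  x=-6.272: |R|=0.93580 <1
  x=-4.450: |R|=0.71862 <1
  x=-3.893: |R|=0.62863 <1
  x=-2.961: |R|=0.43913 <1
  x=-7.132: |R|=1.01063 >1
  x=-7.104: |R|=1.00840 >1
So |R|<1 on (-7.0000, 0).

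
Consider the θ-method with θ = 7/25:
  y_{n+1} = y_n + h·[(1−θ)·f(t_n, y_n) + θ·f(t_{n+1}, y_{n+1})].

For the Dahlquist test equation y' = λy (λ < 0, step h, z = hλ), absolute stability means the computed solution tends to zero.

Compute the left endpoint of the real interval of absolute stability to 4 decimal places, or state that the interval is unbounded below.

Set f=λy, z=hλ:
  y_{n+1} = y_n + z·[18/25·y_n + 7/25·y_{n+1}] ⇒ (1 − 7/25z)y_{n+1} = (1 + 18/25z)y_n
  ⇒ R(z) = (1 + 18/25z)/(1 − 7/25z).

Need |R(x)|<1, x<0.
x=-0.71: |R|=0.4077
R=−1: 1+18/25x = −1+7/25x ⇒ -11/25x=2 ⇒ x=2/(-11/25)=-4.5455
Confirm numerically:
  x=-4.513: |R|=0.99369 <1
  x=-3.640: |R|=0.80269 <1
  x=-3.032: |R|=0.63984 <1
  x=-2.033: |R|=0.29553 <1
  x=-4.691: |R|=1.02768 >1
  x=-4.679: |R|=1.02544 >1
So |R|<1 on (-4.5455, 0).

z* = -4.5455.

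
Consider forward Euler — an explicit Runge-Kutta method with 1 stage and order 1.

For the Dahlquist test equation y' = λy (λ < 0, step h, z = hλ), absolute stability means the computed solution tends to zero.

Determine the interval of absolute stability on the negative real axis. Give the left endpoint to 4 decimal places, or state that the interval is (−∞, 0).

Test eqn y'=λy, z=hλ:
  order 1, 1-stage ⇒ R(z)=1+z
  (e.g. R(-0.31)=0.69000, |R|=0.69000)

Find x<0 with |R(x)|<1.
x=-0.31: |R|=0.6900
|R(-2.2)|=1.2000 |R(-1.23)|=0.2300 |R(-0.68)|=0.3200
Bisect:
  x_lo=-2.8251 |R|=1.8251  x_hi=-0.1135 |R|=0.8865
  mid=-1.46933 |R|=0.46933 →hi
  mid=-2.14723 |R|=1.14723 →lo
  mid=-1.80828 |R|=0.80828 →hi
  mid=-1.97776 |R|=0.97776 →hi
  mid=-2.06249 |R|=1.06249 →lo
  mid=-2.02012 |R|=1.02012 →lo
  mid=-1.99894 |R|=0.99894 →hi
  mid=-2.00953 |R|=1.00953 →lo
  mid=-2.00424 |R|=1.00424 →lo
  ...
  [-2.00010,-1.99993] ⇒ x*=-2.0000
So |R|<1 on (-2.0000, 0).

(-2.0000, 0).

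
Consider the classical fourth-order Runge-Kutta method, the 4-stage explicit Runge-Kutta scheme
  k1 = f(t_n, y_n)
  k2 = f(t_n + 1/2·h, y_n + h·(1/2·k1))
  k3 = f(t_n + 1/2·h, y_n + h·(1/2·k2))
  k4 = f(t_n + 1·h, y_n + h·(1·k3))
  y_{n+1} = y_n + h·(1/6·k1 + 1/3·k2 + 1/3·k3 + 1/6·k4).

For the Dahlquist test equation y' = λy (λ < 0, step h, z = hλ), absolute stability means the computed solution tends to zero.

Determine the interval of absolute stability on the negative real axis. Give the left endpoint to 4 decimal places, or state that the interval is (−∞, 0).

(-2.7853, 0).

Test eqn y'=λy, z=hλ:
  order 4, 4-stage ⇒ R(z)=1+z+z^2/2+z^3/6+z^4/24
  (e.g. R(-1.62)=0.27059, |R|=0.27059)

Solve |R(x)|<1 on ℝ⁻.
x=-1.62: |R|=0.2706
|R(-2.65)|=0.8145 |R(-1.99)|=0.3300 |R(-0.6)|=0.5494
Bisect:
  x_lo=-3.1942 |R|=1.8130  x_hi=-0.1916 |R|=0.8257
  mid=-1.69286 |R|=0.27366 →hi
  mid=-2.44352 |R|=0.59568 →hi
  mid=-2.81884 |R|=1.05177 →lo
  mid=-2.63118 |R|=0.79144 →hi
  mid=-2.72501 |R|=0.91285 →hi
  mid=-2.77193 |R|=0.98004 →hi
  mid=-2.79539 |R|=1.01532 →lo
  mid=-2.78366 |R|=0.99754 →hi
  mid=-2.78952 |R|=1.00639 →lo
  ...
  [-2.78531,-2.78512] ⇒ x*=-2.7853
So |R|<1 on (-2.7853, 0).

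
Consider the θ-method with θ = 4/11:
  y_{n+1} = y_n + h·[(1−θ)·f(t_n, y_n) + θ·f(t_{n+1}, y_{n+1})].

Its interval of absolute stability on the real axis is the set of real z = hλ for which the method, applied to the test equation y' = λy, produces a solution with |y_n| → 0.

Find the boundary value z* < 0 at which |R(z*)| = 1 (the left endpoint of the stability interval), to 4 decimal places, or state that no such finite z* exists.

Test eqn y'=λy, z=hλ:
  y_{n+1} = y_n + z·[7/11·y_n + 4/11·y_{n+1}] ⇒ (1 − 4/11z)y_{n+1} = (1 + 7/11z)y_n
  ⇒ R(z) = (1 + 7/11z)/(1 − 4/11z).

Need |R(x)|<1, x<0.
x=-1.61: |R|=0.0155
R=−1: 1+7/11x = −1+4/11x ⇒ -3/11x=2 ⇒ x=2/(-3/11)=-7.3333
Confirm numerically:
  x=-6.329: |R|=0.91703 <1
  x=-5.053: |R|=0.78082 <1
  x=-2.983: |R|=0.43088 <1
  x=-7.833: |R|=1.03541 >1
  x=-7.367: |R|=1.00250 >1
Stable set (-7.3333, 0).

left endpoint -7.3333.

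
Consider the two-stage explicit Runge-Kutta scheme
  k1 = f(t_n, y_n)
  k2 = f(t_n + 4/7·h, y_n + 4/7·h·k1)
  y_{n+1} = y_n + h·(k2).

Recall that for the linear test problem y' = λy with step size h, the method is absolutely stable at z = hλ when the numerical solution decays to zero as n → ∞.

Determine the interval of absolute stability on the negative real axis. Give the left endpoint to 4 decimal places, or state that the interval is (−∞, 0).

z∈(-1.7500,0).

Test eqn y'=λy, z=hλ:
  k1=λy_n ⇒ h·k1=z·y_n;  k2=λ(1+4/7z)y_n ⇒ h·k2=z(1+4/7z)y_n
  y_{n+1}/y_n = 1 + z(1+4/7z) = 1 + z + 4/7z²
  Hence R(z) = 1 + z + 4/7z².

Boundary: |R(x)|=1, x<0.
x=-0.49: |R|=0.6472
R=1: x+4/7x²=0 ⇒ x=−7/4=-1.7500; min R=1−1/(4·4/7)=0.5625>−1
Confirm numerically:
  x=-1.572: |R|=0.84011 <1
  x=-1.489: |R|=0.77793 <1
  x=-1.459: |R|=0.75739 <1
  x=-1.989: |R|=1.27164 >1
  x=-1.928: |R|=1.19611 >1
Interval (-1.7500, 0).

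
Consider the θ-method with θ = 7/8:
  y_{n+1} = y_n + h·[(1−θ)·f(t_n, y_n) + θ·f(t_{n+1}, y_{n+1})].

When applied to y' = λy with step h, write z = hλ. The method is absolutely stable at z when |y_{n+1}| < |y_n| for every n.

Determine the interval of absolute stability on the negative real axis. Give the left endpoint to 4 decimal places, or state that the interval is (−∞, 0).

unbounded; (−∞, 0).

On y'=λy, z=hλ:
  y_{n+1} = y_n + z·[1/8·y_n + 7/8·y_{n+1}] ⇒ (1 − 7/8z)y_{n+1} = (1 + 1/8z)y_n
  ⇒ R(z) = (1 + 1/8z)/(1 − 7/8z).

Need |R(x)|<1, x<0.
x=-0.47: |R|=0.6670
x=-2: |R|=0.2727
x=-10: |R|=0.0256
x=-100: |R|=0.1299
θ=7/8≥1/2 ⇒ |1+1/8x|<|1−7/8x| ∀x<0 ⇒ interval (−∞,0).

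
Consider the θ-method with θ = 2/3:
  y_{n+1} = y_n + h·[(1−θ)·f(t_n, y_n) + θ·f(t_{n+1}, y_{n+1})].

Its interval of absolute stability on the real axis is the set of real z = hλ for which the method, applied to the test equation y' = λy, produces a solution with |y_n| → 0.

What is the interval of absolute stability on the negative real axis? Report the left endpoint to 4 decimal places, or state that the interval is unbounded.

unbounded; (−∞, 0).

Test eqn y'=λy, z=hλ:
  y_{n+1} = y_n + z·[1/3·y_n + 2/3·y_{n+1}] ⇒ (1 − 2/3z)y_{n+1} = (1 + 1/3z)y_n
  so R(z) = (1 + 1/3z)/(1 − 2/3z).

Find x<0 with |R(x)|<1.
x=-1.52: |R|=0.2450
x=-2: |R|=0.1429
x=-10: |R|=0.3043
x=-100: |R|=0.4778
θ=2/3≥1/2 ⇒ |1+1/3x|<|1−2/3x| ∀x<0 ⇒ interval (−∞,0).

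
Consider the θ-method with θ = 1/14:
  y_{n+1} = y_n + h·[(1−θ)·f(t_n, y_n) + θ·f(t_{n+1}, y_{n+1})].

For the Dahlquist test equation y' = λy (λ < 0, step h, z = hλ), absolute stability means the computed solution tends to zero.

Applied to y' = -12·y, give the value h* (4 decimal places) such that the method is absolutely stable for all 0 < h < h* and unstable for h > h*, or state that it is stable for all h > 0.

(-2.3333,0); λ=-12 ⇒ h* = (7/3)/12 = 0.1944.

Set f=λy, z=hλ:
  y_{n+1} = y_n + z·[13/14·y_n + 1/14·y_{n+1}] ⇒ (1 − 1/14z)y_{n+1} = (1 + 13/14z)y_n
  R(z) = (1 + 13/14z)/(1 − 1/14z).

Need |R(x)|<1, x<0.
x=-1.65: |R|=0.4760
R=−1: 1+13/14x = −1+1/14x ⇒ -6/7x=2 ⇒ x=2/(-6/7)=-2.3333
Confirm numerically:
  x=-1.843: |R|=0.62861 <1
  x=-1.604: |R|=0.43912 <1
  x=-1.287: |R|=0.17865 <1
  x=-2.894: |R|=1.39825 >1
  x=-2.641: |R|=1.22186 >1
Stable set (-2.3333, 0).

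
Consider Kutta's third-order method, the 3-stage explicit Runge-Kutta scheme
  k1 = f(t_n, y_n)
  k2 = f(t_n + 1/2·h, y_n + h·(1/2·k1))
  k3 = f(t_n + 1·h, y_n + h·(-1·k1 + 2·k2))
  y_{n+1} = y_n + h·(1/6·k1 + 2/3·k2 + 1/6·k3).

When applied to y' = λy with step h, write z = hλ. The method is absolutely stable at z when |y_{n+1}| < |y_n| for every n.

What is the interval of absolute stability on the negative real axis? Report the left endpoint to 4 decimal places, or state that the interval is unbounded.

Test eqn y'=λy, z=hλ:
  order 3, 3-stage ⇒ R(z)=1+z+z^2/2+z^3/6
  (e.g. R(-0.71)=0.48240, |R|=0.48240)

Solve |R(x)|<1 on ℝ⁻.
x=-0.71: |R|=0.4824
|R(-2.46)|=0.9154 |R(-1.74)|=0.1042 |R(-1.41)|=0.1168
Bisect:
  x_lo=-2.8658 |R|=1.6821  x_hi=-0.1740 |R|=0.8402
  mid=-1.51991 |R|=0.04995 →hi
  mid=-2.19286 |R|=0.54598 →hi
  mid=-2.52933 |R|=1.02747 →lo
  mid=-2.36109 |R|=0.76747 →hi
  mid=-2.44521 |R|=0.89236 →hi
  mid=-2.48727 |R|=0.95860 →hi
  mid=-2.50830 |R|=0.99270 →hi
  mid=-2.51881 |R|=1.01000 →lo
  ...
  [-2.51290,-2.51273] ⇒ x*=-2.5127
Stable set (-2.5127, 0).

(-2.5127, 0).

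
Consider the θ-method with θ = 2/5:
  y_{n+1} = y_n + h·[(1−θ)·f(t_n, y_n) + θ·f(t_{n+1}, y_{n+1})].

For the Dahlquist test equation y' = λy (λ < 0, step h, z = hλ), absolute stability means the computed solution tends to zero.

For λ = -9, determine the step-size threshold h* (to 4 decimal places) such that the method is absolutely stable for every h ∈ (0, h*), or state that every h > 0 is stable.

(-10.0000,0); λ=-9 ⇒ h* = (10)/9 = 1.1111.

With y'=λy (z=hλ):
  y_{n+1} = y_n + z·[3/5·y_n + 2/5·y_{n+1}] ⇒ (1 − 2/5z)y_{n+1} = (1 + 3/5z)y_n
  so R(z) = (1 + 3/5z)/(1 − 2/5z).

Solve |R(x)|<1 on ℝ⁻.
x=-1.59: |R|=0.0281
R=−1: 1+3/5x = −1+2/5x ⇒ -1/5x=2 ⇒ x=2/(-1/5)=-10.0000
Confirm numerically:
  x=-8.428: |R|=0.92807 <1
  x=-7.456: |R|=0.87224 <1
  x=-4.089: |R|=0.55145 <1
  x=-10.403: |R|=1.01562 >1
  x=-10.327: |R|=1.01275 >1
  x=-10.061: |R|=1.00243 >1
Stable set (-10.0000, 0).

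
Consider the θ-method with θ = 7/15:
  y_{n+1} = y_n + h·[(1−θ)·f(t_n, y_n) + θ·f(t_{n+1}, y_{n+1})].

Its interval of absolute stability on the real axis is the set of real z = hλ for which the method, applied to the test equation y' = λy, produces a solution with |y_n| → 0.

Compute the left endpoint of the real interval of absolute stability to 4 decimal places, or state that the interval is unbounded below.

With y'=λy (z=hλ):
  y_{n+1} = y_n + z·[8/15·y_n + 7/15·y_{n+1}] ⇒ (1 − 7/15z)y_{n+1} = (1 + 8/15z)y_n
  R(z) = (1 + 8/15z)/(1 − 7/15z).

Find x<0 with |R(x)|<1.
x=-1: |R|=0.3182
R=−1: 1+8/15x = −1+7/15x ⇒ -1/15x=2 ⇒ x=2/(-1/15)=-30.0000
Confirm numerically:
  x=-29.470: |R|=0.99760 <1
  x=-25.889: |R|=0.97905 <1
  x=-25.053: |R|=0.97401 <1
  x=-30.557: |R|=1.00243 >1
  x=-30.461: |R|=1.00202 >1
  x=-30.326: |R|=1.00143 >1
So |R|<1 on (-30.0000, 0).

left endpoint -30.0000.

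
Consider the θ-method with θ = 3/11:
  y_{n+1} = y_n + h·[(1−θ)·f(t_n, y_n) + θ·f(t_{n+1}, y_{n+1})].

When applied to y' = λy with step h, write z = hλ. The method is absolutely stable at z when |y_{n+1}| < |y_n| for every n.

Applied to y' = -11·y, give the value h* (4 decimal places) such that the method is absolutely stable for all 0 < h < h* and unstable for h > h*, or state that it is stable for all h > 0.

Test eqn y'=λy, z=hλ:
  y_{n+1} = y_n + z·[8/11·y_n + 3/11·y_{n+1}] ⇒ (1 − 3/11z)y_{n+1} = (1 + 8/11z)y_n
  ⇒ R(z) = (1 + 8/11z)/(1 − 3/11z).

Boundary: |R(x)|=1, x<0.
x=-0.61: |R|=0.4770
R=−1: 1+8/11x = −1+3/11x ⇒ -5/11x=2 ⇒ x=2/(-5/11)=-4.4000
Confirm numerically:
  x=-3.483: |R|=0.78624 <1
  x=-3.344: |R|=0.74895 <1
  x=-2.593: |R|=0.51888 <1
  x=-4.876: |R|=1.09287 >1
  x=-4.758: |R|=1.07082 >1
So |R|<1 on (-4.4000, 0).

(-4.4000,0); λ=-11 ⇒ h* = (22/5)/11 = 0.4000.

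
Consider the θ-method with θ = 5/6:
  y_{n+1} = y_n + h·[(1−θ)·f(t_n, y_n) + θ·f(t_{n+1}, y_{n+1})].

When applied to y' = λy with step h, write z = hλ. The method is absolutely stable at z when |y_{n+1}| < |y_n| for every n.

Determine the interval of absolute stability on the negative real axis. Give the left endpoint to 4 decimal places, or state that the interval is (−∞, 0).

interval (−∞, 0).

On y'=λy, z=hλ:
  y_{n+1} = y_n + z·[1/6·y_n + 5/6·y_{n+1}] ⇒ (1 − 5/6z)y_{n+1} = (1 + 1/6z)y_n
  R(z) = (1 + 1/6z)/(1 − 5/6z).

Solve |R(x)|<1 on ℝ⁻.
x=-1.76: |R|=0.2865
x=-2: |R|=0.2500
x=-10: |R|=0.0714
x=-100: |R|=0.1858
θ=5/6≥1/2 ⇒ |1+1/6x|<|1−5/6x| ∀x<0 ⇒ interval (−∞,0).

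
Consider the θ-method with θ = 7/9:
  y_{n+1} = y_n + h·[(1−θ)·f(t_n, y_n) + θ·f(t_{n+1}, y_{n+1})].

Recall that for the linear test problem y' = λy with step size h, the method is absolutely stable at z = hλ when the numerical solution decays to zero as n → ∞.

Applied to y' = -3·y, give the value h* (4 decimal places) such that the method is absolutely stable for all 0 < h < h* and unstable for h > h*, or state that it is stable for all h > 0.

With y'=λy (z=hλ):
  y_{n+1} = y_n + z·[2/9·y_n + 7/9·y_{n+1}] ⇒ (1 − 7/9z)y_{n+1} = (1 + 2/9z)y_n
  Hence R(z) = (1 + 2/9z)/(1 − 7/9z).

Find x<0 with |R(x)|<1.
x=-0.94: |R|=0.4570
x=-2: |R|=0.2174
x=-10: |R|=0.1392
x=-100: |R|=0.2694
θ=7/9≥1/2 ⇒ |1+2/9x|<|1−7/9x| ∀x<0 ⇒ stable on all of ℝ⁻.

interval (−∞, 0). Any h>0 works for λ=-3.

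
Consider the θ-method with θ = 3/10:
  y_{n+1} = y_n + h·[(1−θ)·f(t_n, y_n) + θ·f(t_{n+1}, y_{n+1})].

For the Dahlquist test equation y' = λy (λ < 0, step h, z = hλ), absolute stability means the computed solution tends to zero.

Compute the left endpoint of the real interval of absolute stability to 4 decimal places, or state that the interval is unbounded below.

z* = -5.0000.

With y'=λy (z=hλ):
  y_{n+1} = y_n + z·[7/10·y_n + 3/10·y_{n+1}] ⇒ (1 − 3/10z)y_{n+1} = (1 + 7/10z)y_n
  R(z) = (1 + 7/10z)/(1 − 3/10z).

Boundary: |R(x)|=1, x<0.
x=-0.39: |R|=0.6509
R=−1: 1+7/10x = −1+3/10x ⇒ -2/5x=2 ⇒ x=2/(-2/5)=-5.0000
Confirm numerically:
  x=-4.678: |R|=0.94641 <1
  x=-4.658: |R|=0.94294 <1
  x=-2.781: |R|=0.51611 <1
  x=-2.658: |R|=0.47880 <1
  x=-5.598: |R|=1.08927 >1
  x=-5.113: |R|=1.01784 >1
So |R|<1 on (-5.0000, 0).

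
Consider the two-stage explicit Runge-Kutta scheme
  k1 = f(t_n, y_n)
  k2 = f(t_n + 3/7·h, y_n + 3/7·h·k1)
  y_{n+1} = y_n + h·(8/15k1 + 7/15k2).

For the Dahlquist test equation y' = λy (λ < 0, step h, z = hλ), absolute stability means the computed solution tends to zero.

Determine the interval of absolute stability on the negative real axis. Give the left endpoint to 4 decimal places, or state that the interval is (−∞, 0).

z∈(-5.0000,0).

Test eqn y'=λy, z=hλ:
  k1=λy_n ⇒ h·k1=z·y_n;  k2=λ(1+3/7z)y_n ⇒ h·k2=z(1+3/7z)y_n
  y_{n+1}/y_n = 1 + 8/15z + 7/15z(1+3/7z) = 1 + z + 1/5z²
  ⇒ R(z) = 1 + z + 1/5z².

Solve |R(x)|<1 on ℝ⁻.
x=-0.73: |R|=0.3766
R=1: x+1/5x²=0 ⇒ x=−5=-5.0000; min R=1−1/(4·1/5)=-0.2500>−1
Confirm numerically:
  x=-4.535: |R|=0.57825 <1
  x=-4.345: |R|=0.43080 <1
  x=-3.842: |R|=0.11019 <1
  x=-5.471: |R|=1.51537 >1
  x=-5.201: |R|=1.20908 >1
Interval (-5.0000, 0).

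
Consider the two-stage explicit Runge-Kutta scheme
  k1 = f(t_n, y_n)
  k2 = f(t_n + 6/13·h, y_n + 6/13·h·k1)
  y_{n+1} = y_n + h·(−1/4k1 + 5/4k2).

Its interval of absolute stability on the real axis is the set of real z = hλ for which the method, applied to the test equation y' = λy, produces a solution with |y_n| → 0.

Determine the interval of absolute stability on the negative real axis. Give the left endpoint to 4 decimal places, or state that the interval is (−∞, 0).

z∈(-1.7333,0).

Set f=λy, z=hλ:
  k1=λy_n ⇒ h·k1=z·y_n;  k2=λ(1+6/13z)y_n ⇒ h·k2=z(1+6/13z)y_n
  y_{n+1}/y_n = 1 − 1/4z + 5/4z(1+6/13z) = 1 + z + 15/26z²
  so R(z) = 1 + z + 15/26z².

Need |R(x)|<1, x<0.
x=-0.93: |R|=0.5690
R=1: x+15/26x²=0 ⇒ x=−26/15=-1.7333; min R=1−1/(4·15/26)=0.5667>−1
Confirm numerically:
  x=-1.691: |R|=0.95870 <1
  x=-1.389: |R|=0.72407 <1
  x=-1.279: |R|=0.66475 <1
  x=-2.296: |R|=1.74532 >1
  x=-2.134: |R|=1.49328 >1
So |R|<1 on (-1.7333, 0).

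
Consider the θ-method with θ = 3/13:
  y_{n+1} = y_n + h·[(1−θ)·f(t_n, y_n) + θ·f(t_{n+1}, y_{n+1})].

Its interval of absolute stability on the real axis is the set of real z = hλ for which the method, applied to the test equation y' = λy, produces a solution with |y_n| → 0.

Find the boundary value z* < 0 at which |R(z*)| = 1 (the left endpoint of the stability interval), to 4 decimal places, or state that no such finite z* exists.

Set f=λy, z=hλ:
  y_{n+1} = y_n + z·[10/13·y_n + 3/13·y_{n+1}] ⇒ (1 − 3/13z)y_{n+1} = (1 + 10/13z)y_n
  Hence R(z) = (1 + 10/13z)/(1 − 3/13z).

Boundary: |R(x)|=1, x<0.
x=-1.63: |R|=0.1845
R=−1: 1+10/13x = −1+3/13x ⇒ -7/13x=2 ⇒ x=2/(-7/13)=-3.7143
Confirm numerically:
  x=-3.111: |R|=0.81091 <1
  x=-2.768: |R|=0.68907 <1
  x=-2.629: |R|=0.63628 <1
  x=-1.949: |R|=0.34435 <1
  x=-3.956: |R|=1.06804 >1
  x=-3.899: |R|=1.05235 >1
  x=-3.818: |R|=1.02969 >1
Interval (-3.7143, 0).

z* = -3.7143.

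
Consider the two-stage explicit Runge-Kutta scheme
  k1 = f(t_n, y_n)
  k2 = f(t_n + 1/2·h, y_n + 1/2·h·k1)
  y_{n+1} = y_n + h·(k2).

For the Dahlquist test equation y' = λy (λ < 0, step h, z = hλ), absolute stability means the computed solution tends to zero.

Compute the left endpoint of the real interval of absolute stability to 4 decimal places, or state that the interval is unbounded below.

left endpoint -2.0000.

On y'=λy, z=hλ:
  k1=λy_n ⇒ h·k1=z·y_n;  k2=λ(1+1/2z)y_n ⇒ h·k2=z(1+1/2z)y_n
  y_{n+1}/y_n = 1 + z(1+1/2z) = 1 + z + 1/2z²
  ⇒ R(z) = 1 + z + 1/2z².

Boundary: |R(x)|=1, x<0.
x=-0.46: |R|=0.6458
R=1: x+1/2x²=0 ⇒ x=−2=-2.0000; min R=1−1/(4·1/2)=0.5000>−1
Confirm numerically:
  x=-1.858: |R|=0.86808 <1
  x=-1.584: |R|=0.67053 <1
  x=-1.293: |R|=0.54292 <1
  x=-0.919: |R|=0.50328 <1
  x=-2.412: |R|=1.49687 >1
  x=-2.267: |R|=1.30264 >1
Stable set (-2.0000, 0).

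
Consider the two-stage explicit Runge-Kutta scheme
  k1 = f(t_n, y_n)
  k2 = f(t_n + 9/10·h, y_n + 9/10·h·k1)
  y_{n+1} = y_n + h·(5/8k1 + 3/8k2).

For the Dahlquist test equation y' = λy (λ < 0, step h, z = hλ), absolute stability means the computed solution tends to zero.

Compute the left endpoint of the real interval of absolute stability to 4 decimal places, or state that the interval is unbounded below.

z* = -2.9630.

Test eqn y'=λy, z=hλ:
  k1=λy_n ⇒ h·k1=z·y_n;  k2=λ(1+9/10z)y_n ⇒ h·k2=z(1+9/10z)y_n
  y_{n+1}/y_n = 1 + 5/8z + 3/8z(1+9/10z) = 1 + z + 27/80z²
  so R(z) = 1 + z + 27/80z².

Need |R(x)|<1, x<0.
x=-1.66: |R|=0.2700
R=1: x+27/80x²=0 ⇒ x=−80/27=-2.9630; min R=1−1/(4·27/80)=0.2593>−1
Confirm numerically:
  x=-2.487: |R|=0.60049 <1
  x=-2.372: |R|=0.52690 <1
  x=-1.871: |R|=0.31047 <1
  x=-1.209: |R|=0.28432 <1
  x=-3.403: |R|=1.50539 >1
  x=-3.379: |R|=1.47445 >1
  x=-3.266: |R|=1.33403 >1
Interval (-2.9630, 0).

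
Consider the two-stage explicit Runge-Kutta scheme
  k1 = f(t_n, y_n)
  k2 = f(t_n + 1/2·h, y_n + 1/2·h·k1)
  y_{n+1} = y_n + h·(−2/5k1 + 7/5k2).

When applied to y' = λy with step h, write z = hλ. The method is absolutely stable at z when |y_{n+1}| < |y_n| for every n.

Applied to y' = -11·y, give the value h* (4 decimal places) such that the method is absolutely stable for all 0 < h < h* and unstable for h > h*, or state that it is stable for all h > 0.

With y'=λy (z=hλ):
  k1=λy_n ⇒ h·k1=z·y_n;  k2=λ(1+1/2z)y_n ⇒ h·k2=z(1+1/2z)y_n
  y_{n+1}/y_n = 1 − 2/5z + 7/5z(1+1/2z) = 1 + z + 7/10z²
  so R(z) = 1 + z + 7/10z².

Need |R(x)|<1, x<0.
x=-1.39: |R|=0.9625
R=1: x+7/10x²=0 ⇒ x=−10/7=-1.4286; min R=1−1/(4·7/10)=0.6429>−1
Confirm numerically:
  x=-1.398: |R|=0.97008 <1
  x=-1.107: |R|=0.75081 <1
  x=-0.935: |R|=0.67696 <1
  x=-1.664: |R|=1.27423 >1
  x=-1.452: |R|=1.02381 >1
So |R|<1 on (-1.4286, 0).

(-1.4286,0); λ=-11 ⇒ h* = (10/7)/11 = 0.1299.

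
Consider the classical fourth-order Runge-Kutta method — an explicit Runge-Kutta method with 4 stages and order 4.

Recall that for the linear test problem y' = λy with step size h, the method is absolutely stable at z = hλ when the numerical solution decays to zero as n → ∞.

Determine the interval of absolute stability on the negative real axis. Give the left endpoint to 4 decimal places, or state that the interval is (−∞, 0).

Test eqn y'=λy, z=hλ:
  order 4, 4-stage ⇒ R(z)=1+z+z^2/2+z^3/6+z^4/24
  (e.g. R(-1.77)=0.28121, |R|=0.28121)

Find x<0 with |R(x)|<1.
x=-1.77: |R|=0.2812
|R(-3.15)|=1.7043 |R(-0.86)|=0.4266 |R(-0.69)|=0.5027
Bisect:
  x_lo=-3.3911 |R|=2.3693  x_hi=-0.0888 |R|=0.9151
  mid=-1.73993 |R|=0.27772 →hi
  mid=-2.56551 |R|=0.71614 →hi
  mid=-2.97830 |R|=1.33219 →lo
  mid=-2.77191 |R|=0.98000 →hi
  mid=-2.87510 |R|=1.14407 →lo
  mid=-2.82350 |R|=1.05915 →lo
  mid=-2.79770 |R|=1.01887 →lo
  mid=-2.78480 |R|=0.99926 →hi
  mid=-2.79125 |R|=1.00902 →lo
  mid=-2.78803 |R|=1.00413 →lo
  ...
  [-2.78541,-2.78521] ⇒ x*=-2.7853
Stable set (-2.7853, 0).

z∈(-2.7853,0).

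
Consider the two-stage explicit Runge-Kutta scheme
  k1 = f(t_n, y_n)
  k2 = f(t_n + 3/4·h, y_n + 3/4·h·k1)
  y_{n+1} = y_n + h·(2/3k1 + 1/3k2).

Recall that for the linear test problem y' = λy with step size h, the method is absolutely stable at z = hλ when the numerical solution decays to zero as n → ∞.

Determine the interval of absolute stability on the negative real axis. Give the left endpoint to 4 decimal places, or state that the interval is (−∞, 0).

(-4.0000, 0).

With y'=λy (z=hλ):
  k1=λy_n ⇒ h·k1=z·y_n;  k2=λ(1+3/4z)y_n ⇒ h·k2=z(1+3/4z)y_n
  y_{n+1}/y_n = 1 + 2/3z + 1/3z(1+3/4z) = 1 + z + 1/4z²
  R(z) = 1 + z + 1/4z².

Solve |R(x)|<1 on ℝ⁻.
x=-1.76: |R|=0.0144
R=1: x+1/4x²=0 ⇒ x=−4=-4.0000; min R=1−1/(4·1/4)=0.0000>−1
Confirm numerically:
  x=-3.675: |R|=0.70141 <1
  x=-2.758: |R|=0.14364 <1
  x=-2.439: |R|=0.04818 <1
  x=-2.169: |R|=0.00714 <1
  x=-4.567: |R|=1.64737 >1
  x=-4.412: |R|=1.45444 >1
  x=-4.156: |R|=1.16208 >1
Stable set (-4.0000, 0).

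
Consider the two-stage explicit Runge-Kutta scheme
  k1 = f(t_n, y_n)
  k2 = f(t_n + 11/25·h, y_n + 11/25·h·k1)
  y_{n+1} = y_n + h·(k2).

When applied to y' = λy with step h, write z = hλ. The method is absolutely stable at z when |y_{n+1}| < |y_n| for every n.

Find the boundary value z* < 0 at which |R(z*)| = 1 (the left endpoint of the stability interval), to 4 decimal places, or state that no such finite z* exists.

With y'=λy (z=hλ):
  k1=λy_n ⇒ h·k1=z·y_n;  k2=λ(1+11/25z)y_n ⇒ h·k2=z(1+11/25z)y_n
  y_{n+1}/y_n = 1 + z(1+11/25z) = 1 + z + 11/25z²
  Hence R(z) = 1 + z + 11/25z².

Need |R(x)|<1, x<0.
x=-1.65: |R|=0.5479
R=1: x+11/25x²=0 ⇒ x=−25/11=-2.2727; min R=1−1/(4·11/25)=0.4318>−1
Confirm numerically:
  x=-1.934: |R|=0.71176 <1
  x=-1.697: |R|=0.57012 <1
  x=-1.163: |R|=0.43213 <1
  x=-0.938: |R|=0.44913 <1
  x=-2.781: |R|=1.62194 >1
  x=-2.423: |R|=1.16021 >1
  x=-2.303: |R|=1.03068 >1
Interval (-2.2727, 0).

z* = -2.2727.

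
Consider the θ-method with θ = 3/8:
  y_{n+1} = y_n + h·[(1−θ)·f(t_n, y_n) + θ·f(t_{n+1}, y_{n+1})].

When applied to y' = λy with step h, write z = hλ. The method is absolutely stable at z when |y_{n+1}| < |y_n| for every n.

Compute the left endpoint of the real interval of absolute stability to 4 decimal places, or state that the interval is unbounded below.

Set f=λy, z=hλ:
  y_{n+1} = y_n + z·[5/8·y_n + 3/8·y_{n+1}] ⇒ (1 − 3/8z)y_{n+1} = (1 + 5/8z)y_n
  Hence R(z) = (1 + 5/8z)/(1 − 3/8z).

Solve |R(x)|<1 on ℝ⁻.
x=-0.45: |R|=0.6150
R=−1: 1+5/8x = −1+3/8x ⇒ -1/4x=2 ⇒ x=2/(-1/4)=-8.0000
Confirm numerically:
  x=-7.869: |R|=0.99171 <1
  x=-5.505: |R|=0.79645 <1
  x=-5.268: |R|=0.77046 <1
  x=-8.434: |R|=1.02606 >1
  x=-8.347: |R|=1.02100 >1
Stable set (-8.0000, 0).

left endpoint -8.0000.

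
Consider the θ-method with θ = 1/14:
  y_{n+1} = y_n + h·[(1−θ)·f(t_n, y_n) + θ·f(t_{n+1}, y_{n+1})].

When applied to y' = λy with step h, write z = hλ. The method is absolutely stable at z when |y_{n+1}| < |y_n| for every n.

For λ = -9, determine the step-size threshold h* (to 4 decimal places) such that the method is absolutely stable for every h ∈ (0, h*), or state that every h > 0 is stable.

(-2.3333,0); λ=-9 ⇒ h* = (7/3)/9 = 0.2593.

On y'=λy, z=hλ:
  y_{n+1} = y_n + z·[13/14·y_n + 1/14·y_{n+1}] ⇒ (1 − 1/14z)y_{n+1} = (1 + 13/14z)y_n
  Hence R(z) = (1 + 13/14z)/(1 − 1/14z).

Solve |R(x)|<1 on ℝ⁻.
x=-0.9: |R|=0.1544
R=−1: 1+13/14x = −1+1/14x ⇒ -6/7x=2 ⇒ x=2/(-6/7)=-2.3333
Confirm numerically:
  x=-2.254: |R|=0.94143 <1
  x=-2.070: |R|=0.80336 <1
  x=-2.060: |R|=0.79577 <1
  x=-0.950: |R|=0.11037 <1
  x=-2.905: |R|=1.40580 >1
  x=-2.575: |R|=1.17496 >1
  x=-2.455: |R|=1.08873 >1
Interval (-2.3333, 0).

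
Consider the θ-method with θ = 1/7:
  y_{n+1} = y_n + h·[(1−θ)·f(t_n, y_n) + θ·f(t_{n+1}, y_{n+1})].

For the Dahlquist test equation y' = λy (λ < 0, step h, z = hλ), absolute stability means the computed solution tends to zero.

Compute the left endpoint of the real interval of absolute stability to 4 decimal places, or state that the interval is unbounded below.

Test eqn y'=λy, z=hλ:
  y_{n+1} = y_n + z·[6/7·y_n + 1/7·y_{n+1}] ⇒ (1 − 1/7z)y_{n+1} = (1 + 6/7z)y_n
  so R(z) = (1 + 6/7z)/(1 − 1/7z).

Find x<0 with |R(x)|<1.
x=-0.62: |R|=0.4304
R=−1: 1+6/7x = −1+1/7x ⇒ -5/7x=2 ⇒ x=2/(-5/7)=-2.8000
Confirm numerically:
  x=-2.708: |R|=0.95262 <1
  x=-1.886: |R|=0.48571 <1
  x=-1.464: |R|=0.21078 <1
  x=-3.177: |R|=1.18522 >1
  x=-2.838: |R|=1.01931 >1
  x=-2.823: |R|=1.01171 >1
Stable set (-2.8000, 0).

z* = -2.8000.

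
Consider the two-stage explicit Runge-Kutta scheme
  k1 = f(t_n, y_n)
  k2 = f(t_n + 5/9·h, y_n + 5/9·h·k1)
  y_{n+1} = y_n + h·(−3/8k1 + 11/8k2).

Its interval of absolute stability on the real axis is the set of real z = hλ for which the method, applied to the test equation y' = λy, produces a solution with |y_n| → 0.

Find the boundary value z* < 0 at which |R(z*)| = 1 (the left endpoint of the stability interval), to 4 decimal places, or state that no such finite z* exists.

left endpoint -1.3091.

On y'=λy, z=hλ:
  k1=λy_n ⇒ h·k1=z·y_n;  k2=λ(1+5/9z)y_n ⇒ h·k2=z(1+5/9z)y_n
  y_{n+1}/y_n = 1 − 3/8z + 11/8z(1+5/9z) = 1 + z + 55/72z²
  ⇒ R(z) = 1 + z + 55/72z².

Solve |R(x)|<1 on ℝ⁻.
x=-1.79: |R|=1.6576
R=1: x+55/72x²=0 ⇒ x=−72/55=-1.3091; min R=1−1/(4·55/72)=0.6727>−1
Confirm numerically:
  x=-1.197: |R|=0.89751 <1
  x=-1.100: |R|=0.82431 <1
  x=-0.951: |R|=0.73986 <1
  x=-0.753: |R|=0.68013 <1
  x=-1.673: |R|=1.46507 >1
  x=-1.565: |R|=1.30594 >1
Stable set (-1.3091, 0).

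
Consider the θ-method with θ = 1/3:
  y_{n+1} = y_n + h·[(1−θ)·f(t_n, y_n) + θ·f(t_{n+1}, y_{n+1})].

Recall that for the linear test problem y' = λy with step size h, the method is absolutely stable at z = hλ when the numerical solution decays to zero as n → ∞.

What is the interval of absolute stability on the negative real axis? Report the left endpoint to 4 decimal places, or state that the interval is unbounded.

With y'=λy (z=hλ):
  y_{n+1} = y_n + z·[2/3·y_n + 1/3·y_{n+1}] ⇒ (1 − 1/3z)y_{n+1} = (1 + 2/3z)y_n
  R(z) = (1 + 2/3z)/(1 − 1/3z).

Boundary: |R(x)|=1, x<0.
x=-0.65: |R|=0.4658
R=−1: 1+2/3x = −1+1/3x ⇒ -1/3x=2 ⇒ x=2/(-1/3)=-6.0000
Confirm numerically:
  x=-5.548: |R|=0.94712 <1
  x=-4.937: |R|=0.86607 <1
  x=-3.191: |R|=0.54628 <1
  x=-6.577: |R|=1.06025 >1
  x=-6.401: |R|=1.04266 >1
  x=-6.162: |R|=1.01768 >1
Interval (-6.0000, 0).

(-6.0000, 0).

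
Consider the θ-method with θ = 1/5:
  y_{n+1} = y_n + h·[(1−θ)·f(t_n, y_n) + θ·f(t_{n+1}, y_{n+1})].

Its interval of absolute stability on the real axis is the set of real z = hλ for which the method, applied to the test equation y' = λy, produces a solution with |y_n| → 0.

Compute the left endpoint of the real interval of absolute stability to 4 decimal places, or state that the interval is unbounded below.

On y'=λy, z=hλ:
  y_{n+1} = y_n + z·[4/5·y_n + 1/5·y_{n+1}] ⇒ (1 − 1/5z)y_{n+1} = (1 + 4/5z)y_n
  R(z) = (1 + 4/5z)/(1 − 1/5z).

Find x<0 with |R(x)|<1.
x=-1.45: |R|=0.1240
R=−1: 1+4/5x = −1+1/5x ⇒ -3/5x=2 ⇒ x=2/(-3/5)=-3.3333
Confirm numerically:
  x=-3.255: |R|=0.97153 <1
  x=-1.674: |R|=0.25412 <1
  x=-1.369: |R|=0.07474 <1
  x=-3.512: |R|=1.06297 >1
  x=-3.475: |R|=1.05015 >1
So |R|<1 on (-3.3333, 0).

left endpoint -3.3333.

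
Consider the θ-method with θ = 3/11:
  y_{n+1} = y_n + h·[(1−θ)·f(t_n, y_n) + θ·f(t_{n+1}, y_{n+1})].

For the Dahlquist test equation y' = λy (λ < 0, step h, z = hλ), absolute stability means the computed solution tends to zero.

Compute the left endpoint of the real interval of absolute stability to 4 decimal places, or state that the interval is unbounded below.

Set f=λy, z=hλ:
  y_{n+1} = y_n + z·[8/11·y_n + 3/11·y_{n+1}] ⇒ (1 − 3/11z)y_{n+1} = (1 + 8/11z)y_n
  ⇒ R(z) = (1 + 8/11z)/(1 − 3/11z).

Need |R(x)|<1, x<0.
x=-0.99: |R|=0.2205
R=−1: 1+8/11x = −1+3/11x ⇒ -5/11x=2 ⇒ x=2/(-5/11)=-4.4000
Confirm numerically:
  x=-2.689: |R|=0.55132 <1
  x=-2.538: |R|=0.49984 <1
  x=-2.119: |R|=0.34292 <1
  x=-2.102: |R|=0.33607 <1
  x=-4.658: |R|=1.05165 >1
  x=-4.646: |R|=1.04932 >1
  x=-4.489: |R|=1.01819 >1
Interval (-4.4000, 0).

left endpoint -4.4000.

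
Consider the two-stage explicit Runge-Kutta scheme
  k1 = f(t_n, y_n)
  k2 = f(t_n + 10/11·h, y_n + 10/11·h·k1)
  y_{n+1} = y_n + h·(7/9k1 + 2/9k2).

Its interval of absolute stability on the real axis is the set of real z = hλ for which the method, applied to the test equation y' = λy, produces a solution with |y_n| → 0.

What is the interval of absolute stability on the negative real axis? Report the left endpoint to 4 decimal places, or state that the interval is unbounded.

(-4.9500, 0).

With y'=λy (z=hλ):
  k1=λy_n ⇒ h·k1=z·y_n;  k2=λ(1+10/11z)y_n ⇒ h·k2=z(1+10/11z)y_n
  y_{n+1}/y_n = 1 + 7/9z + 2/9z(1+10/11z) = 1 + z + 20/99z²
  R(z) = 1 + z + 20/99z².

Need |R(x)|<1, x<0.
x=-0.53: |R|=0.5267
R=1: x+20/99x²=0 ⇒ x=−99/20=-4.9500; min R=1−1/(4·20/99)=-0.2375>−1
Confirm numerically:
  x=-2.629: |R|=0.23271 <1
  x=-2.275: |R|=0.22942 <1
  x=-2.058: |R|=0.20237 <1
  x=-5.458: |R|=1.56013 >1
  x=-5.208: |R|=1.27145 >1
Stable set (-4.9500, 0).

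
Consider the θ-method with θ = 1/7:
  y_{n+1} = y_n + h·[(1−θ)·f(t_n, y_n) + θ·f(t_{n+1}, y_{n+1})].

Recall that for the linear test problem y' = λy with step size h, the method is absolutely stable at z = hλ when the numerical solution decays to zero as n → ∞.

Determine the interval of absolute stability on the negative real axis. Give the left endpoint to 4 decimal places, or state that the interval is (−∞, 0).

On y'=λy, z=hλ:
  y_{n+1} = y_n + z·[6/7·y_n + 1/7·y_{n+1}] ⇒ (1 − 1/7z)y_{n+1} = (1 + 6/7z)y_n
  so R(z) = (1 + 6/7z)/(1 − 1/7z).

Boundary: |R(x)|=1, x<0.
x=-0.31: |R|=0.7031
R=−1: 1+6/7x = −1+1/7x ⇒ -5/7x=2 ⇒ x=2/(-5/7)=-2.8000
Confirm numerically:
  x=-2.271: |R|=0.71470 <1
  x=-1.736: |R|=0.39103 <1
  x=-1.490: |R|=0.22850 <1
  x=-1.171: |R|=0.00318 <1
  x=-3.272: |R|=1.22975 >1
  x=-3.115: |R|=1.15571 >1
So |R|<1 on (-2.8000, 0).

(-2.8000, 0).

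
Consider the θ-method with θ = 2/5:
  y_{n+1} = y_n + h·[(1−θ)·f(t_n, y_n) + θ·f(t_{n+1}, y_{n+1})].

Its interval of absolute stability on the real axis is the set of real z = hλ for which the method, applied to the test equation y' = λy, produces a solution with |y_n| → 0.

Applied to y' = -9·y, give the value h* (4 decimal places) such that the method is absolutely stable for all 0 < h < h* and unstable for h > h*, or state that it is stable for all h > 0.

(-10.0000,0); λ=-9 ⇒ h* = (10)/9 = 1.1111.

Set f=λy, z=hλ:
  y_{n+1} = y_n + z·[3/5·y_n + 2/5·y_{n+1}] ⇒ (1 − 2/5z)y_{n+1} = (1 + 3/5z)y_n
  R(z) = (1 + 3/5z)/(1 − 2/5z).

Boundary: |R(x)|=1, x<0.
x=-0.53: |R|=0.5627
R=−1: 1+3/5x = −1+2/5x ⇒ -1/5x=2 ⇒ x=2/(-1/5)=-10.0000
Confirm numerically:
  x=-8.070: |R|=0.90870 <1
  x=-5.344: |R|=0.70321 <1
  x=-4.948: |R|=0.66085 <1
  x=-10.546: |R|=1.02093 >1
  x=-10.185: |R|=1.00729 >1
So |R|<1 on (-10.0000, 0).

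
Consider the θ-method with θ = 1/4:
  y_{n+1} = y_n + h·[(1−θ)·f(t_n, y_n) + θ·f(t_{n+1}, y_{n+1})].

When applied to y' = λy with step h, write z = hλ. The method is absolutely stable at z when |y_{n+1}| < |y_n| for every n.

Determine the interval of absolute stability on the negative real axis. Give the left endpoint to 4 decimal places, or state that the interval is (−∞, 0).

z∈(-4.0000,0).

On y'=λy, z=hλ:
  y_{n+1} = y_n + z·[3/4·y_n + 1/4·y_{n+1}] ⇒ (1 − 1/4z)y_{n+1} = (1 + 3/4z)y_n
  Hence R(z) = (1 + 3/4z)/(1 − 1/4z).

Need |R(x)|<1, x<0.
x=-1.75: |R|=0.2174
R=−1: 1+3/4x = −1+1/4x ⇒ -1/2x=2 ⇒ x=2/(-1/2)=-4.0000
Confirm numerically:
  x=-3.211: |R|=0.78117 <1
  x=-2.193: |R|=0.41644 <1
  x=-1.869: |R|=0.27381 <1
  x=-1.623: |R|=0.15454 <1
  x=-4.456: |R|=1.10785 >1
  x=-4.303: |R|=1.07299 >1
Stable set (-4.0000, 0).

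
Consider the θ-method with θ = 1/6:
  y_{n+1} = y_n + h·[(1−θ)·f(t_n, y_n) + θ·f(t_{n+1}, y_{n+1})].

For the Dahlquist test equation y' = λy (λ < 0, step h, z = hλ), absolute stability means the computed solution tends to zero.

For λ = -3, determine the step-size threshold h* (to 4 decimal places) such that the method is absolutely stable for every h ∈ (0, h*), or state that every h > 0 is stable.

(-3.0000,0); λ=-3 ⇒ h* = (3)/3 = 1.0000.

Set f=λy, z=hλ:
  y_{n+1} = y_n + z·[5/6·y_n + 1/6·y_{n+1}] ⇒ (1 − 1/6z)y_{n+1} = (1 + 5/6z)y_n
  ⇒ R(z) = (1 + 5/6z)/(1 − 1/6z).

Need |R(x)|<1, x<0.
x=-1.24: |R|=0.0276
R=−1: 1+5/6x = −1+1/6x ⇒ -2/3x=2 ⇒ x=2/(-2/3)=-3.0000
Confirm numerically:
  x=-2.839: |R|=0.92714 <1
  x=-2.244: |R|=0.63319 <1
  x=-1.968: |R|=0.48193 <1
  x=-3.435: |R|=1.18442 >1
  x=-3.360: |R|=1.15385 >1
So |R|<1 on (-3.0000, 0).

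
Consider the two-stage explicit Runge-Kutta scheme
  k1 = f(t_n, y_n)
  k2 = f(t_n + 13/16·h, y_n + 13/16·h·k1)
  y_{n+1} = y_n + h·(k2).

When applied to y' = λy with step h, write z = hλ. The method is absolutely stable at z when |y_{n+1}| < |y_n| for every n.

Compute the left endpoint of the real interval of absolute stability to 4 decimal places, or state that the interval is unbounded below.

Test eqn y'=λy, z=hλ:
  k1=λy_n ⇒ h·k1=z·y_n;  k2=λ(1+13/16z)y_n ⇒ h·k2=z(1+13/16z)y_n
  y_{n+1}/y_n = 1 + z(1+13/16z) = 1 + z + 13/16z²
  ⇒ R(z) = 1 + z + 13/16z².

Solve |R(x)|<1 on ℝ⁻.
x=-0.84: |R|=0.7333
R=1: x+13/16x²=0 ⇒ x=−16/13=-1.2308; min R=1−1/(4·13/16)=0.6923>−1
Confirm numerically:
  x=-1.099: |R|=0.88234 <1
  x=-0.698: |R|=0.69785 <1
  x=-0.656: |R|=0.69365 <1
  x=-0.587: |R|=0.69296 <1
  x=-1.374: |R|=1.15990 >1
  x=-1.373: |R|=1.15867 >1
  x=-1.278: |R|=1.04904 >1
Interval (-1.2308, 0).

z* = -1.2308.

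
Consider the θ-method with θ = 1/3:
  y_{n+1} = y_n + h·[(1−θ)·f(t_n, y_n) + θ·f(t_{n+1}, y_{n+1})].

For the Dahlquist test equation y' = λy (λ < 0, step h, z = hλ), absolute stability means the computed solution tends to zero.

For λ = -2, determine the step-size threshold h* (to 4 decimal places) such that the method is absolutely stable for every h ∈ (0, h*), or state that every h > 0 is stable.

Set f=λy, z=hλ:
  y_{n+1} = y_n + z·[2/3·y_n + 1/3·y_{n+1}] ⇒ (1 − 1/3z)y_{n+1} = (1 + 2/3z)y_n
  so R(z) = (1 + 2/3z)/(1 − 1/3z).

Need |R(x)|<1, x<0.
x=-1.73: |R|=0.0973
R=−1: 1+2/3x = −1+1/3x ⇒ -1/3x=2 ⇒ x=2/(-1/3)=-6.0000
Confirm numerically:
  x=-5.697: |R|=0.96516 <1
  x=-4.925: |R|=0.86435 <1
  x=-3.504: |R|=0.61624 <1
  x=-2.906: |R|=0.47613 <1
  x=-6.470: |R|=1.04963 >1
  x=-6.340: |R|=1.03640 >1
  x=-6.253: |R|=1.02734 >1
Stable set (-6.0000, 0).

(-6.0000,0); λ=-2 ⇒ h* = (6)/2 = 3.0000.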